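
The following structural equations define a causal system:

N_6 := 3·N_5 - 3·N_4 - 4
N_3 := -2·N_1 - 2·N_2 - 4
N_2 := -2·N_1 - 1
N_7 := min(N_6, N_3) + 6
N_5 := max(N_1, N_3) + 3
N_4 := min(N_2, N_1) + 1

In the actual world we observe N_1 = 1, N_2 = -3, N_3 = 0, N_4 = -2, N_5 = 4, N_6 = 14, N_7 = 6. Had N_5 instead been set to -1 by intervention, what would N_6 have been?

The intervention breaks the incoming arrows to N_5: N_5 := max(N_1, N_3) + 3 no longer applies, and N_5 = -1.
N_2 = -2·N_1 - 1  [with N_1=1]  = -3
N_4 = min(N_2, N_1) + 1  [with N_2=-3, N_1=1]  = -2
N_6 = 3·N_5 - 3·N_4 - 4  [with N_5=-1, N_4=-2]  = -1

-1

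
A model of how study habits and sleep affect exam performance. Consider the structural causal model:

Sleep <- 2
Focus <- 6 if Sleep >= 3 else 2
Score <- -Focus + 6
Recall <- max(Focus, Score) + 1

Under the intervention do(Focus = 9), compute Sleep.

2

Under do(Focus=9), the mechanism Focus <- 6 if Sleep >= 3 else 2 is discarded; Focus is fixed at 9.
Sleep is not downstream of the intervention, so its value is determined by the original equations.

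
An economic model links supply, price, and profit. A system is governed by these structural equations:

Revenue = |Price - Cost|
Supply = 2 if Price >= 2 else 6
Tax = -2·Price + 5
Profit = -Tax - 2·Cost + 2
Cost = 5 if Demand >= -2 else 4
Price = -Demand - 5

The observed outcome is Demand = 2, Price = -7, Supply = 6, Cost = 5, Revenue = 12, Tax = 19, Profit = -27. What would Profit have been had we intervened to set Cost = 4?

The intervention breaks the incoming arrows to Cost: Cost = 5 if Demand >= -2 else 4 no longer applies, and Cost = 4.
Price = -Demand - 5  [with Demand=2]  = -7
Tax = -2·Price + 5  [with Price=-7]  = 19
Profit = -Tax - 2·Cost + 2  [with Tax=19, Cost=4]  = -25

-25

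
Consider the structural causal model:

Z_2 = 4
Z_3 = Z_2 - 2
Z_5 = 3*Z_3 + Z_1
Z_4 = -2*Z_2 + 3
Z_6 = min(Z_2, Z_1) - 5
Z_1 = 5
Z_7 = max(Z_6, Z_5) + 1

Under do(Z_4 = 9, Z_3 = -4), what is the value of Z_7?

0

The joint intervention fixes Z_4 = 9, Z_3 = -4, removing each variable's own equation.
Z_5 = 3*Z_3 + Z_1  [with Z_3=-4, Z_1=5]  = -7
Z_6 = min(Z_2, Z_1) - 5  [with Z_2=4, Z_1=5]  = -1
Z_7 = max(Z_6, Z_5) + 1  [with Z_6=-1, Z_5=-7]  = 0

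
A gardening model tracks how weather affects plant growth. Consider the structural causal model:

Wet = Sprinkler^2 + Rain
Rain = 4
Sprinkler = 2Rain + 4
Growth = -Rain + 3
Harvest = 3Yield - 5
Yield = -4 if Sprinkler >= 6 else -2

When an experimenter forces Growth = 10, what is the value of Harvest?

Under do(Growth=10), the mechanism Growth = -Rain + 3 is discarded; Growth is fixed at 10.
Since Harvest is not a descendant of the intervened variable, it is unaffected.
Sprinkler = 2Rain + 4  [with Rain=4]  = 12
Yield = -4 if Sprinkler >= 6 else -2  [with Sprinkler=12]  = -4
Harvest = 3Yield - 5  [with Yield=-4]  = -17

-17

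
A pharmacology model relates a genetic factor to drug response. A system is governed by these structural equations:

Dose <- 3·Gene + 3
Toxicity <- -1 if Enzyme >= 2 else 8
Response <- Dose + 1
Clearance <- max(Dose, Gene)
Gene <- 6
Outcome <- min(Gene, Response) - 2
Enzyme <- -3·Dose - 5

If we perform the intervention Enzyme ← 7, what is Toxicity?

-1

do(Enzyme=7) replaces the equation Enzyme <- -3·Dose - 5 with the constant Enzyme = 7.
Toxicity = -1 if Enzyme >= 2 else 8  [with Enzyme=7]  = -1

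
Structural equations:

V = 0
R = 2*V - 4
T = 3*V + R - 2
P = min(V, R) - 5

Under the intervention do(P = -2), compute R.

-4

The intervention breaks the incoming arrows to P: P = min(V, R) - 5 no longer applies, and P = -2.
Since R is not a descendant of the intervened variable, it is unaffected.
R = 2*V - 4  [with V=0]  = -4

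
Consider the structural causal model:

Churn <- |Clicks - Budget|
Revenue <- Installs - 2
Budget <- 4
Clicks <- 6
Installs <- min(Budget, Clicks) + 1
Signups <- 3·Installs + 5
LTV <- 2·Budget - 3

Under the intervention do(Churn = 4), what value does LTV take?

5

Under do(Churn=4), the mechanism Churn <- |Clicks - Budget| is discarded; Churn is fixed at 4.
Since LTV is not a descendant of the intervened variable, it is unaffected.
LTV = 2·Budget - 3  [with Budget=4]  = 5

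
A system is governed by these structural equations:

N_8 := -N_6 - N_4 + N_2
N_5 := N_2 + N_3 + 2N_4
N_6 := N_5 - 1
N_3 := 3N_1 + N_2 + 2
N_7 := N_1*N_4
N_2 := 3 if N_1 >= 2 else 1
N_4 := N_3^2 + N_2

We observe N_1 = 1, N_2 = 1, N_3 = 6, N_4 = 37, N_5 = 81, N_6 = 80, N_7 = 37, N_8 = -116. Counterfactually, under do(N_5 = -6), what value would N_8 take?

-29

do(N_5=-6) replaces the equation N_5 := N_2 + N_3 + 2N_4 with the constant N_5 = -6.
N_2 = 3 if N_1 >= 2 else 1  [with N_1=1]  = 1
N_3 = 3N_1 + N_2 + 2  [with N_1=1, N_2=1]  = 6
N_4 = N_3^2 + N_2  [with N_3=6, N_2=1]  = 37
N_6 = N_5 - 1  [with N_5=-6]  = -7
N_8 = -N_6 - N_4 + N_2  [with N_6=-7, N_4=37, N_2=1]  = -29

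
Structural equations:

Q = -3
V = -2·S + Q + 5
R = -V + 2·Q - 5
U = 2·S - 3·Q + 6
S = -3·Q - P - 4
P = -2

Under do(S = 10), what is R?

do(S=10) replaces the equation S = -3·Q - P - 4 with the constant S = 10.
V = -2·S + Q + 5  [with S=10, Q=-3]  = -18
R = -V + 2·Q - 5  [with V=-18, Q=-3]  = 7

7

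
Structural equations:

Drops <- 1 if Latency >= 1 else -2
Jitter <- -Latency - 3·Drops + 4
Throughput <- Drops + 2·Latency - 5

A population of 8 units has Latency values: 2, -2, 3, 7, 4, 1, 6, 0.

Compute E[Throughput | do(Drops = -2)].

-1.75

do(Drops=-2) breaks Drops's dependence on Latency. With Drops=-2 fixed, Throughput across the units is -3, -11, -1, 7, 1, -5, 5, -7, mean -1.75.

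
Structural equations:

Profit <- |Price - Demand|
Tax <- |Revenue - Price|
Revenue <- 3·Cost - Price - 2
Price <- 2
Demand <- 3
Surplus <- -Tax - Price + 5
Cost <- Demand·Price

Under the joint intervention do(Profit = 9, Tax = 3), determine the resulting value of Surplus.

Setting Profit = 9, Tax = 3 by intervention discards those variables' equations.
Surplus = -Tax - Price + 5  [with Tax=3, Price=2]  = 0

0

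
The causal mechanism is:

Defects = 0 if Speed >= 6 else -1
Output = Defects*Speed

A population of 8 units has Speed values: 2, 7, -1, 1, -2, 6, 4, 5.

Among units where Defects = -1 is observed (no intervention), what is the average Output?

-1.5

Conditioning on Defects=-1 selects the 6 unit(s) with Speed ∈ {2, -1, 1, -2, 4, 5}. Their Output values: -2, 1, -1, 2, -4, -5. Mean = -1.5.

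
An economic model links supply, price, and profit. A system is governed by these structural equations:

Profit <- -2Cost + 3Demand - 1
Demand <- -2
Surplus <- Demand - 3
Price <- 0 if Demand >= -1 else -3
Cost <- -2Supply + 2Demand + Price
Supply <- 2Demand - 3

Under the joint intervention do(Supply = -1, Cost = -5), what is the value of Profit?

Setting Supply = -1, Cost = -5 by intervention discards those variables' equations.
Profit = -2Cost + 3Demand - 1  [with Cost=-5, Demand=-2]  = 3

3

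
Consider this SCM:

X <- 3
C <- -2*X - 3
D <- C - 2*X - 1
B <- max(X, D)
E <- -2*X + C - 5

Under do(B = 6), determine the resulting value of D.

-16

Under do(B=6), the mechanism B <- max(X, D) is discarded; B is fixed at 6.
Since D is not a descendant of the intervened variable, it is unaffected.
C = -2*X - 3  [with X=3]  = -9
D = C - 2*X - 1  [with C=-9, X=3]  = -16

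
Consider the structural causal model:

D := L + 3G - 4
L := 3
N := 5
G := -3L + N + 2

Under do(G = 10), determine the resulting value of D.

The intervention breaks the incoming arrows to G: G := -3L + N + 2 no longer applies, and G = 10.
D = L + 3G - 4  [with L=3, G=10]  = 29

29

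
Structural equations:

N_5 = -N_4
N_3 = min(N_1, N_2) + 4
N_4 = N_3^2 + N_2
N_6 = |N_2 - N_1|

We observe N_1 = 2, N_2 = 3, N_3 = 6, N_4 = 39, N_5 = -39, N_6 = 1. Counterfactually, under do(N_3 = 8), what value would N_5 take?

do(N_3=8) replaces the equation N_3 = min(N_1, N_2) + 4 with the constant N_3 = 8.
N_4 = N_3^2 + N_2  [with N_3=8, N_2=3]  = 67
N_5 = -N_4  [with N_4=67]  = -67

-67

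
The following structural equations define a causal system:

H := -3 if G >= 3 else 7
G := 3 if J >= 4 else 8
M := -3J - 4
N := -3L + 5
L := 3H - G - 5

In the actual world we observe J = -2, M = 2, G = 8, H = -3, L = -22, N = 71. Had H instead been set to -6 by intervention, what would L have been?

Intervening sets H = -6 and removes its equation (H := -3 if G >= 3 else 7).
G = 3 if J >= 4 else 8  [with J=-2]  = 8
L = 3H - G - 5  [with H=-6, G=8]  = -31

-31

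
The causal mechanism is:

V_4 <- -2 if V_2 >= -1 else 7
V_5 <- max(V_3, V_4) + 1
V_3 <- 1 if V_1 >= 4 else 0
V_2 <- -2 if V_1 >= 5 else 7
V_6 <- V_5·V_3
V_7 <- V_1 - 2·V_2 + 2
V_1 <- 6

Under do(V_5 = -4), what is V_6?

The intervention breaks the incoming arrows to V_5: V_5 <- max(V_3, V_4) + 1 no longer applies, and V_5 = -4.
V_3 = 1 if V_1 >= 4 else 0  [with V_1=6]  = 1
V_6 = V_5·V_3  [with V_5=-4, V_3=1]  = -4

-4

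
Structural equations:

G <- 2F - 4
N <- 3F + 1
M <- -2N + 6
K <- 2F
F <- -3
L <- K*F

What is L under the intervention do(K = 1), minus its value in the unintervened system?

do(K=1) replaces the equation K <- 2F with the constant K = 1.
L = K*F  [with K=1, F=-3]  = -3
Without intervention: K = 2F  [with F=-3]  = -6; L = K*F  [with K=-6, F=-3]  = 18.
Change = -3 − 18 = -21.

-21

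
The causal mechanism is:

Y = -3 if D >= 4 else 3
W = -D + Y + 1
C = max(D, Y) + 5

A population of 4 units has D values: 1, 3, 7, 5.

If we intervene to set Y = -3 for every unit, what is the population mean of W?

do(Y=-3) breaks Y's dependence on D. With Y=-3 fixed, W across the units is -3, -5, -9, -7, mean -6.

-6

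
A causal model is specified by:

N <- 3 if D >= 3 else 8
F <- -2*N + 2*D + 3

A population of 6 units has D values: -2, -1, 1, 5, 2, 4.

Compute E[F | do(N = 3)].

Every unit gets N=3 under the intervention. F values become -7, -5, -1, 7, 1, 5; E[F|do(N=3)] = 0.

0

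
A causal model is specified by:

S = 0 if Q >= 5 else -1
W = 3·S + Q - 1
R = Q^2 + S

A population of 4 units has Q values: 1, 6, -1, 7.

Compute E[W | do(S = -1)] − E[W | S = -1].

3.25

Under do(S=-1), S's equation is replaced by S=-1 for every unit. Per-unit W: -3, 2, -5, 3. Mean = -0.75.
Conditioning on S=-1 selects the 2 unit(s) with Q ∈ {1, -1}. Their W values: -3, -5. Mean = -4.
Difference = -0.75 − (-4) = 3.25.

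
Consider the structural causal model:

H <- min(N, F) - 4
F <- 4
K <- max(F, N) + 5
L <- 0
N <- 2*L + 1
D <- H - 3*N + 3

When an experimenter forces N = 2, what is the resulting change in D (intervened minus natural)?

do(N=2) replaces the equation N <- 2*L + 1 with the constant N = 2.
H = min(N, F) - 4  [with N=2, F=4]  = -2
D = H - 3*N + 3  [with H=-2, N=2]  = -5
Without intervention: N = 2*L + 1  [with L=0]  = 1; H = min(N, F) - 4  [with N=1, F=4]  = -3; D = H - 3*N + 3  [with H=-3, N=1]  = -3.
Change = -5 − (-3) = -2.

-2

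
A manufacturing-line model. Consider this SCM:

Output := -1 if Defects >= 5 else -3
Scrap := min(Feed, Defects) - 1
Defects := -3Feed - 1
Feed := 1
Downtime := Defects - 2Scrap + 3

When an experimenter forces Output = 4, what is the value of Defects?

The intervention breaks the incoming arrows to Output: Output := -1 if Defects >= 5 else -3 no longer applies, and Output = 4.
Since Defects is not a descendant of the intervened variable, it is unaffected.
Defects = -3Feed - 1  [with Feed=1]  = -4

-4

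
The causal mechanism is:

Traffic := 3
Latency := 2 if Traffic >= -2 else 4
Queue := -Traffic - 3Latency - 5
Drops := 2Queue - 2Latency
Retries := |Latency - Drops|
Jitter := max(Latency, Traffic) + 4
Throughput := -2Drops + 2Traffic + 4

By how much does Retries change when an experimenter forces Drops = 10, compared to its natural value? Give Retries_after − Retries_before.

Intervening sets Drops = 10 and removes its equation (Drops := 2Queue - 2Latency).
Latency = 2 if Traffic >= -2 else 4  [with Traffic=3]  = 2
Retries = |Latency - Drops|  [with Latency=2, Drops=10]  = 8
Without intervention: Latency = 2 if Traffic >= -2 else 4  [with Traffic=3]  = 2; Queue = -Traffic - 3Latency - 5  [with Traffic=3, Latency=2]  = -14; Drops = 2Queue - 2Latency  [with Queue=-14, Latency=2]  = -32; Retries = |Latency - Drops|  [with Latency=2, Drops=-32]  = 34.
Change = 8 − 34 = -26.

-26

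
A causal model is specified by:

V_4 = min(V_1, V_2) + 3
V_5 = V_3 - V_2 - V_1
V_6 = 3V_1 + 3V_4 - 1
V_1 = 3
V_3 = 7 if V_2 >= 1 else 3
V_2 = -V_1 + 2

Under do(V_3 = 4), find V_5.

2

do(V_3=4) replaces the equation V_3 = 7 if V_2 >= 1 else 3 with the constant V_3 = 4.
V_2 = -V_1 + 2  [with V_1=3]  = -1
V_5 = V_3 - V_2 - V_1  [with V_3=4, V_2=-1, V_1=3]  = 2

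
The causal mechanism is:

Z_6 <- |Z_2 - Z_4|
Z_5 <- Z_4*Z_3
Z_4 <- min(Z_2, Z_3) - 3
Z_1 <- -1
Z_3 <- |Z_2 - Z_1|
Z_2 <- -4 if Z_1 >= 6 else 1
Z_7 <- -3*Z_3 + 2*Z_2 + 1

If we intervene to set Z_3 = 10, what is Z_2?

1

Under do(Z_3=10), the mechanism Z_3 <- |Z_2 - Z_1| is discarded; Z_3 is fixed at 10.
Since Z_2 is not a descendant of the intervened variable, it is unaffected.
Z_2 = -4 if Z_1 >= 6 else 1  [with Z_1=-1]  = 1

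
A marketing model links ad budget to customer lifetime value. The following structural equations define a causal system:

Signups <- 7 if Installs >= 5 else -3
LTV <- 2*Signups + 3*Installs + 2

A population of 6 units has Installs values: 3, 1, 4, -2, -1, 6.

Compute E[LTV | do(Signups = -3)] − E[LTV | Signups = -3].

The intervention sets Signups=-3 in all 6 units regardless of Installs. Recomputing LTV per unit gives 5, -1, 8, -10, -7, 14; average 1.5.
Observing Signups=-3 restricts to units where Signups's equation naturally yields -3: Installs ∈ {3, 1, 4, -2, -1}. In that subpopulation LTV = 5, -1, 8, -10, -7, mean -1.
Difference = 1.5 − (-1) = 2.5.

2.5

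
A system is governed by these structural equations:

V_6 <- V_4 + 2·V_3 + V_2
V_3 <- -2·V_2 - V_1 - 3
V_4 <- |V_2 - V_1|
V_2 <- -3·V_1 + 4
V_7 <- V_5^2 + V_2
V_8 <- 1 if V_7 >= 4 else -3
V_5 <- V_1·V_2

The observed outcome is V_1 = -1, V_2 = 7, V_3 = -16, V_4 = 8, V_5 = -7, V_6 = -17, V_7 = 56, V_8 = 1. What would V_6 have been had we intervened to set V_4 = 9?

Under do(V_4=9), the mechanism V_4 <- |V_2 - V_1| is discarded; V_4 is fixed at 9.
V_2 = -3·V_1 + 4  [with V_1=-1]  = 7
V_3 = -2·V_2 - V_1 - 3  [with V_2=7, V_1=-1]  = -16
V_6 = V_4 + 2·V_3 + V_2  [with V_4=9, V_3=-16, V_2=7]  = -16

-16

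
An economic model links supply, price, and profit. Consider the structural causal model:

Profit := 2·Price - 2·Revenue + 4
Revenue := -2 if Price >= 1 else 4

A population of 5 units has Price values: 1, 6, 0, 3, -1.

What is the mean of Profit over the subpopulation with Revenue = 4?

-5

Observing Revenue=4 restricts to units where Revenue's equation naturally yields 4: Price ∈ {0, -1}. In that subpopulation Profit = -4, -6, mean -5.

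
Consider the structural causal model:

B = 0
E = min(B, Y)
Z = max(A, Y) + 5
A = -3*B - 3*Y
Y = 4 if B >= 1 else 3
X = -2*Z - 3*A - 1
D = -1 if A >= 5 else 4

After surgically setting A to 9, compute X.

-56

do(A=9) replaces the equation A = -3*B - 3*Y with the constant A = 9.
Y = 4 if B >= 1 else 3  [with B=0]  = 3
Z = max(A, Y) + 5  [with A=9, Y=3]  = 14
X = -2*Z - 3*A - 1  [with Z=14, A=9]  = -56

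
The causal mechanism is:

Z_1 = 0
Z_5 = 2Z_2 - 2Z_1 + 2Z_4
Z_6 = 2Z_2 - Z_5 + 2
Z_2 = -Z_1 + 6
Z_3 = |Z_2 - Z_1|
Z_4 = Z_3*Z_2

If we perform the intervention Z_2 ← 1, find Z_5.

do(Z_2=1) replaces the equation Z_2 = -Z_1 + 6 with the constant Z_2 = 1.
Z_3 = |Z_2 - Z_1|  [with Z_2=1, Z_1=0]  = 1
Z_4 = Z_3*Z_2  [with Z_3=1, Z_2=1]  = 1
Z_5 = 2Z_2 - 2Z_1 + 2Z_4  [with Z_2=1, Z_1=0, Z_4=1]  = 4

4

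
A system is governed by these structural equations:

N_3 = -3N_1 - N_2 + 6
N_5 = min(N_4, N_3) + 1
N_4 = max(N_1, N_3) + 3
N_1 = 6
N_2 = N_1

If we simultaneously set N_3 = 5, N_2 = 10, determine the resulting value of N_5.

6

Setting N_3 = 5, N_2 = 10 by intervention discards those variables' equations.
N_4 = max(N_1, N_3) + 3  [with N_1=6, N_3=5]  = 9
N_5 = min(N_4, N_3) + 1  [with N_4=9, N_3=5]  = 6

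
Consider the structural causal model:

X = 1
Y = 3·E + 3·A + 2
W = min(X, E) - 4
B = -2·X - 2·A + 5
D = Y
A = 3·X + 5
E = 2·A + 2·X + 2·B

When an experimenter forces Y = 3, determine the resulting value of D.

The intervention breaks the incoming arrows to Y: Y = 3·E + 3·A + 2 no longer applies, and Y = 3.
D = Y  [with Y=3]  = 3

3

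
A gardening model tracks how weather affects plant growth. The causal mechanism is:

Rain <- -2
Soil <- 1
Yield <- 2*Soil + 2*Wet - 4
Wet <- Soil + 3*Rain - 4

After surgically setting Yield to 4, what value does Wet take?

-9

Under do(Yield=4), the mechanism Yield <- 2*Soil + 2*Wet - 4 is discarded; Yield is fixed at 4.
Since Wet is not a descendant of the intervened variable, it is unaffected.
Wet = Soil + 3*Rain - 4  [with Soil=1, Rain=-2]  = -9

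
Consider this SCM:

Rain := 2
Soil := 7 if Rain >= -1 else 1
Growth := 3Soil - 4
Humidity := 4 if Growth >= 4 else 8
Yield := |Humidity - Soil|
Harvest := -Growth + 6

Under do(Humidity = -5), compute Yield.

12

Intervening sets Humidity = -5 and removes its equation (Humidity := 4 if Growth >= 4 else 8).
Soil = 7 if Rain >= -1 else 1  [with Rain=2]  = 7
Yield = |Humidity - Soil|  [with Humidity=-5, Soil=7]  = 12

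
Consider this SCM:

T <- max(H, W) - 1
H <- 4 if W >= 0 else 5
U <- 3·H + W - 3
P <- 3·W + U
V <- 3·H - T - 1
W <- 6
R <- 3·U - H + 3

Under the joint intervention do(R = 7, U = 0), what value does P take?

The joint intervention fixes R = 7, U = 0, removing each variable's own equation.
P = 3·W + U  [with W=6, U=0]  = 18

18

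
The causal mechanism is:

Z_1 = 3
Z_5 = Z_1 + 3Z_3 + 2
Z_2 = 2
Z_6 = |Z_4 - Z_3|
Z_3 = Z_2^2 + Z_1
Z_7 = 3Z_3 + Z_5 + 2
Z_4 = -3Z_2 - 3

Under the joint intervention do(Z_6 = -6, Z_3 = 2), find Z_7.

19

Under do(Z_6 = -6, Z_3 = 2), each intervened variable's structural equation is replaced by its fixed value.
Z_5 = Z_1 + 3Z_3 + 2  [with Z_1=3, Z_3=2]  = 11
Z_7 = 3Z_3 + Z_5 + 2  [with Z_3=2, Z_5=11]  = 19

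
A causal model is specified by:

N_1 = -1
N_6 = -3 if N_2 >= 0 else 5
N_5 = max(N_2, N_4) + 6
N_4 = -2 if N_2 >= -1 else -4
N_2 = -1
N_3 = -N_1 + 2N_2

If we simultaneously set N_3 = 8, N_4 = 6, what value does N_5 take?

12

Setting N_3 = 8, N_4 = 6 by intervention discards those variables' equations.
N_5 = max(N_2, N_4) + 6  [with N_2=-1, N_4=6]  = 12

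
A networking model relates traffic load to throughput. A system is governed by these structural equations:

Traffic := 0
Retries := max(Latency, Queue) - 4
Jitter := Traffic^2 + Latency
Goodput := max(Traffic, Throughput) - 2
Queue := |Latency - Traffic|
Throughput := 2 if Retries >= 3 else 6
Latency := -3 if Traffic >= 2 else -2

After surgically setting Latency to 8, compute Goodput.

Under do(Latency=8), the mechanism Latency := -3 if Traffic >= 2 else -2 is discarded; Latency is fixed at 8.
Queue = |Latency - Traffic|  [with Latency=8, Traffic=0]  = 8
Retries = max(Latency, Queue) - 4  [with Latency=8, Queue=8]  = 4
Throughput = 2 if Retries >= 3 else 6  [with Retries=4]  = 2
Goodput = max(Traffic, Throughput) - 2  [with Traffic=0, Throughput=2]  = 0

0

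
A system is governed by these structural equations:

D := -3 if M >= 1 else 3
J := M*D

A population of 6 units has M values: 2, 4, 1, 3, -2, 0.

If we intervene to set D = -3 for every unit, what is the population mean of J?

Every unit gets D=-3 under the intervention. J values become -6, -12, -3, -9, 6, 0; E[J|do(D=-3)] = -4.

-4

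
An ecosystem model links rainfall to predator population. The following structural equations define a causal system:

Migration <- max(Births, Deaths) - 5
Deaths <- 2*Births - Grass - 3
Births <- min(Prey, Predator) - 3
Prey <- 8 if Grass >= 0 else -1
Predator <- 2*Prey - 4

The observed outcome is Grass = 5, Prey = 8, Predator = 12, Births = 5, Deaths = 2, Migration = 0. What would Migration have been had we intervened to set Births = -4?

Under do(Births=-4), the mechanism Births <- min(Prey, Predator) - 3 is discarded; Births is fixed at -4.
Deaths = 2*Births - Grass - 3  [with Births=-4, Grass=5]  = -16
Migration = max(Births, Deaths) - 5  [with Births=-4, Deaths=-16]  = -9

-9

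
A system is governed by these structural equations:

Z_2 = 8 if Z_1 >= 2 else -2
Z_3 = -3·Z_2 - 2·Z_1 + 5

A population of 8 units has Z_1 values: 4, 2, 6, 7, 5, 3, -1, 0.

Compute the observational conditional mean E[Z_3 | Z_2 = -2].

12

Observing Z_2=-2 restricts to units where Z_2's equation naturally yields -2: Z_1 ∈ {-1, 0}. In that subpopulation Z_3 = 13, 11, mean 12.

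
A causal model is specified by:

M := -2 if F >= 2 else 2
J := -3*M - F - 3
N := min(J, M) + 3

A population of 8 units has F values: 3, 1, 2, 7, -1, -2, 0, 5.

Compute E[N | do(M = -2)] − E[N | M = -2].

0.25

Under do(M=-2), M's equation is replaced by M=-2 for every unit. Per-unit N: 1, 1, 1, -1, 1, 1, 1, 1. Mean = 0.75.
E[N|M=-2] averages over only the 4 units with M=-2 (F = 3, 2, 7, 5): N = 1, 1, -1, 1, mean 0.5.
Difference = 0.75 − 0.5 = 0.25.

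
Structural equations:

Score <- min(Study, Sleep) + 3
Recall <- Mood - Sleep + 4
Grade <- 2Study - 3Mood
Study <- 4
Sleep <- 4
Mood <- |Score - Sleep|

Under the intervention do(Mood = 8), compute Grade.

Under do(Mood=8), the mechanism Mood <- |Score - Sleep| is discarded; Mood is fixed at 8.
Grade = 2Study - 3Mood  [with Study=4, Mood=8]  = -16

-16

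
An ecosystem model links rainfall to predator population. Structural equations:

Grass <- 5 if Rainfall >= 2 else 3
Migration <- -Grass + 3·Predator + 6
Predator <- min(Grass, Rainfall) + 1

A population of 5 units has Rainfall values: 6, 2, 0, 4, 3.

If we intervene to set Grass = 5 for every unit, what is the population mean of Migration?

Under do(Grass=5), Grass's equation is replaced by Grass=5 for every unit. Per-unit Migration: 19, 10, 4, 16, 13. Mean = 12.4.

12.4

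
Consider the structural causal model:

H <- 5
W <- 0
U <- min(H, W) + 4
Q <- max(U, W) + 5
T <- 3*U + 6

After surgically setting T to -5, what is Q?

The intervention breaks the incoming arrows to T: T <- 3*U + 6 no longer applies, and T = -5.
Since Q is not a descendant of the intervened variable, it is unaffected.
U = min(H, W) + 4  [with H=5, W=0]  = 4
Q = max(U, W) + 5  [with U=4, W=0]  = 9

9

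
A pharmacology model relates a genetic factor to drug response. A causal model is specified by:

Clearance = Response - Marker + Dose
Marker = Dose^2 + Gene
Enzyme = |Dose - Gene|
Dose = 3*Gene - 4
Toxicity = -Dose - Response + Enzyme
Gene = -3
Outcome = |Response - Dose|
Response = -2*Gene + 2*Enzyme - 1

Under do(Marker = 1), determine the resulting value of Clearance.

11

The intervention breaks the incoming arrows to Marker: Marker = Dose^2 + Gene no longer applies, and Marker = 1.
Dose = 3*Gene - 4  [with Gene=-3]  = -13
Enzyme = |Dose - Gene|  [with Dose=-13, Gene=-3]  = 10
Response = -2*Gene + 2*Enzyme - 1  [with Gene=-3, Enzyme=10]  = 25
Clearance = Response - Marker + Dose  [with Response=25, Marker=1, Dose=-13]  = 11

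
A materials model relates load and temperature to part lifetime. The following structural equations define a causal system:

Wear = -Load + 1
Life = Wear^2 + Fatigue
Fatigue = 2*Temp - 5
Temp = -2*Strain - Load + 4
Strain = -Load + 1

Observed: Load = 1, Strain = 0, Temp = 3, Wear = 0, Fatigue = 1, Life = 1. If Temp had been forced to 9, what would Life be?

13

The intervention breaks the incoming arrows to Temp: Temp = -2*Strain - Load + 4 no longer applies, and Temp = 9.
Wear = -Load + 1  [with Load=1]  = 0
Fatigue = 2*Temp - 5  [with Temp=9]  = 13
Life = Wear^2 + Fatigue  [with Wear=0, Fatigue=13]  = 13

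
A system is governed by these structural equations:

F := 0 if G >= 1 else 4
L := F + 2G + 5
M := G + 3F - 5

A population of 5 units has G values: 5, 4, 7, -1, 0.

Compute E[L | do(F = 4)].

15

The intervention sets F=4 in all 5 units regardless of G. Recomputing L per unit gives 19, 17, 23, 7, 9; average 15.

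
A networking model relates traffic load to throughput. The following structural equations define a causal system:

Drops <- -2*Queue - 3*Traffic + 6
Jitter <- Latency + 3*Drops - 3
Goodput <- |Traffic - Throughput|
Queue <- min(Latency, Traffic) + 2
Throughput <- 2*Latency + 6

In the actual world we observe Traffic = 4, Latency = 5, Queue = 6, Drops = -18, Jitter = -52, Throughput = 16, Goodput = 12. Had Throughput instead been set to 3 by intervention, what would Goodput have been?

1

Intervening sets Throughput = 3 and removes its equation (Throughput <- 2*Latency + 6).
Goodput = |Traffic - Throughput|  [with Traffic=4, Throughput=3]  = 1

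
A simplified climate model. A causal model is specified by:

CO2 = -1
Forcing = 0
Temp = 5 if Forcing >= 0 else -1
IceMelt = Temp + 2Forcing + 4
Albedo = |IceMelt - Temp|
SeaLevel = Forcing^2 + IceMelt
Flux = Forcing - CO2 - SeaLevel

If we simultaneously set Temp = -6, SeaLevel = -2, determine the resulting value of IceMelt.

-2

Setting Temp = -6, SeaLevel = -2 by intervention discards those variables' equations.
IceMelt = Temp + 2Forcing + 4  [with Temp=-6, Forcing=0]  = -2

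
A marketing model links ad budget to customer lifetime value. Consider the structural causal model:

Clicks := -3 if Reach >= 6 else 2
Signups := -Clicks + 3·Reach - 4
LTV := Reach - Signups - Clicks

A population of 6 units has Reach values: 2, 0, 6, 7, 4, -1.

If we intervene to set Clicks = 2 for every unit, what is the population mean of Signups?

3

Under do(Clicks=2), Clicks's equation is replaced by Clicks=2 for every unit. Per-unit Signups: 0, -6, 12, 15, 6, -9. Mean = 3.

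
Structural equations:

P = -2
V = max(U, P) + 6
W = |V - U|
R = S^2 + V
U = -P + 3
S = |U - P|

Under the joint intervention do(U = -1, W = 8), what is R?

Setting U = -1, W = 8 by intervention discards those variables' equations.
V = max(U, P) + 6  [with U=-1, P=-2]  = 5
S = |U - P|  [with U=-1, P=-2]  = 1
R = S^2 + V  [with S=1, V=5]  = 6

6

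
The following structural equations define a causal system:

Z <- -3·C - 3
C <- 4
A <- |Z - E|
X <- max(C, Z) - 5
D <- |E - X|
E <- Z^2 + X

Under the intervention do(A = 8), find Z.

Under do(A=8), the mechanism A <- |Z - E| is discarded; A is fixed at 8.
No directed path runs from A to Z, so Z keeps its natural value.
Z = -3·C - 3  [with C=4]  = -15

-15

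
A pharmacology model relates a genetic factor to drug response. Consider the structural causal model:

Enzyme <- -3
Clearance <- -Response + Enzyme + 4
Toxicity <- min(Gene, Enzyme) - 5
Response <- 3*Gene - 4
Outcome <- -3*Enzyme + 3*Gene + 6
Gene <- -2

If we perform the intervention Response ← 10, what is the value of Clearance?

do(Response=10) replaces the equation Response <- 3*Gene - 4 with the constant Response = 10.
Clearance = -Response + Enzyme + 4  [with Response=10, Enzyme=-3]  = -9

-9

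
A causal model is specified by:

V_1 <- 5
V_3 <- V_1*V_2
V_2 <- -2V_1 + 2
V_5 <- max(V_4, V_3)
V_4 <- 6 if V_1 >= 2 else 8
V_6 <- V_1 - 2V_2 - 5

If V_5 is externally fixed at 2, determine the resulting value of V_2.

Under do(V_5=2), the mechanism V_5 <- max(V_4, V_3) is discarded; V_5 is fixed at 2.
No directed path runs from V_5 to V_2, so V_2 keeps its natural value.
V_2 = -2V_1 + 2  [with V_1=5]  = -8

-8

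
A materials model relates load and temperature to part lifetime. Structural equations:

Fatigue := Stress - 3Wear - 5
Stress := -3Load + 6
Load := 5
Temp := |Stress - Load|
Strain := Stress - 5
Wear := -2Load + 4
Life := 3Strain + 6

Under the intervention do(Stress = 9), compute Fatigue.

Under do(Stress=9), the mechanism Stress := -3Load + 6 is discarded; Stress is fixed at 9.
Wear = -2Load + 4  [with Load=5]  = -6
Fatigue = Stress - 3Wear - 5  [with Stress=9, Wear=-6]  = 22

22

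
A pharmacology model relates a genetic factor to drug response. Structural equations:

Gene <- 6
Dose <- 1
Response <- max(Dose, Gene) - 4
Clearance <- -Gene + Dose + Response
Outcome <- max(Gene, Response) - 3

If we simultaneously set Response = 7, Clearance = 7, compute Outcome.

4

Setting Response = 7, Clearance = 7 by intervention discards those variables' equations.
Outcome = max(Gene, Response) - 3  [with Gene=6, Response=7]  = 4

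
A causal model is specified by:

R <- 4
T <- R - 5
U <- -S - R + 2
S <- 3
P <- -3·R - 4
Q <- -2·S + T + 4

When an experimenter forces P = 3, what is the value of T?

do(P=3) replaces the equation P <- -3·R - 4 with the constant P = 3.
T is not downstream of the intervention, so its value is determined by the original equations.
T = R - 5  [with R=4]  = -1

-1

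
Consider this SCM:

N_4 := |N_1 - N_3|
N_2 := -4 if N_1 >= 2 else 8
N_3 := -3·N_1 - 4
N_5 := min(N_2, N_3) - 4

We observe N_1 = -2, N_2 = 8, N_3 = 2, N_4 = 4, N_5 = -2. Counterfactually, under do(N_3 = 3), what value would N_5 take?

-1

do(N_3=3) replaces the equation N_3 := -3·N_1 - 4 with the constant N_3 = 3.
N_2 = -4 if N_1 >= 2 else 8  [with N_1=-2]  = 8
N_5 = min(N_2, N_3) - 4  [with N_2=8, N_3=3]  = -1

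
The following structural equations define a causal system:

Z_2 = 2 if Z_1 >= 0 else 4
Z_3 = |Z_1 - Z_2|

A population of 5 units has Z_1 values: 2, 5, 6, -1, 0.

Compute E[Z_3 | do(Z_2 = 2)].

2.4

Under do(Z_2=2), Z_2's equation is replaced by Z_2=2 for every unit. Per-unit Z_3: 0, 3, 4, 3, 2. Mean = 2.4.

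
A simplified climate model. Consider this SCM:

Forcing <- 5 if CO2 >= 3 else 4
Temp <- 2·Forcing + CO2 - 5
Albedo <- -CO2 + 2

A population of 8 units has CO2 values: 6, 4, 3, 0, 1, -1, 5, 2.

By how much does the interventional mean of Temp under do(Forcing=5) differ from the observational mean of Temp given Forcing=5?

The intervention sets Forcing=5 in all 8 units regardless of CO2. Recomputing Temp per unit gives 11, 9, 8, 5, 6, 4, 10, 7; average 7.5.
E[Temp|Forcing=5] averages over only the 4 units with Forcing=5 (CO2 = 6, 4, 3, 5): Temp = 11, 9, 8, 10, mean 9.5.
Difference = 7.5 − 9.5 = -2.

-2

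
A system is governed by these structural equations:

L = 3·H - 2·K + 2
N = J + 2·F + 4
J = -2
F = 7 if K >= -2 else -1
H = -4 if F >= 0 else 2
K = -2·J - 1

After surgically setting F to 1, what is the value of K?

3

Under do(F=1), the mechanism F = 7 if K >= -2 else -1 is discarded; F is fixed at 1.
Since K is not a descendant of the intervened variable, it is unaffected.
K = -2·J - 1  [with J=-2]  = 3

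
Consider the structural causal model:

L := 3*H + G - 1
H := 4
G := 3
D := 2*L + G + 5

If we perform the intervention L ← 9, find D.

26

The intervention breaks the incoming arrows to L: L := 3*H + G - 1 no longer applies, and L = 9.
D = 2*L + G + 5  [with L=9, G=3]  = 26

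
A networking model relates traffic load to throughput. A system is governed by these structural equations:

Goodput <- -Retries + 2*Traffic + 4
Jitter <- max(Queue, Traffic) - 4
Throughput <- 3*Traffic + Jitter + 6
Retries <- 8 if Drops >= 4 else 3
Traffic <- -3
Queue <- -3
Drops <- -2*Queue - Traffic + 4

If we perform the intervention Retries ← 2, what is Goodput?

The intervention breaks the incoming arrows to Retries: Retries <- 8 if Drops >= 4 else 3 no longer applies, and Retries = 2.
Goodput = -Retries + 2*Traffic + 4  [with Retries=2, Traffic=-3]  = -4

-4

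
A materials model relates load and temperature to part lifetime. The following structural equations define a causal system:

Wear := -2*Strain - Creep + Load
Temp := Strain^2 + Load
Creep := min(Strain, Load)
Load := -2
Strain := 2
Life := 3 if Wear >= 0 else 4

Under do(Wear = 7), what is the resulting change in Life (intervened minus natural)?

The intervention breaks the incoming arrows to Wear: Wear := -2*Strain - Creep + Load no longer applies, and Wear = 7.
Life = 3 if Wear >= 0 else 4  [with Wear=7]  = 3
Without intervention: Creep = min(Strain, Load)  [with Strain=2, Load=-2]  = -2; Wear = -2*Strain - Creep + Load  [with Strain=2, Creep=-2, Load=-2]  = -4; Life = 3 if Wear >= 0 else 4  [with Wear=-4]  = 4.
Change = 3 − 4 = -1.

-1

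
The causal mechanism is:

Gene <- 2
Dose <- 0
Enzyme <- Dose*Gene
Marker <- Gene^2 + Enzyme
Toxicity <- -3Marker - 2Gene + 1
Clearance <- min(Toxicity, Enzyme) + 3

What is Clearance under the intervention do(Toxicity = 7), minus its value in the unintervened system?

15

The intervention breaks the incoming arrows to Toxicity: Toxicity <- -3Marker - 2Gene + 1 no longer applies, and Toxicity = 7.
Enzyme = Dose*Gene  [with Dose=0, Gene=2]  = 0
Clearance = min(Toxicity, Enzyme) + 3  [with Toxicity=7, Enzyme=0]  = 3
Without intervention: Enzyme = Dose*Gene  [with Dose=0, Gene=2]  = 0; Marker = Gene^2 + Enzyme  [with Gene=2, Enzyme=0]  = 4; Toxicity = -3Marker - 2Gene + 1  [with Marker=4, Gene=2]  = -15; Clearance = min(Toxicity, Enzyme) + 3  [with Toxicity=-15, Enzyme=0]  = -12.
Change = 3 − (-12) = 15.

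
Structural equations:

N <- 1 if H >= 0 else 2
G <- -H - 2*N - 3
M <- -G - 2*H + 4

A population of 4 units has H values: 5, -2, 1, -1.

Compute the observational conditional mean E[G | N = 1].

E[G|N=1] averages over only the 2 units with N=1 (H = 5, 1): G = -10, -6, mean -8.

-8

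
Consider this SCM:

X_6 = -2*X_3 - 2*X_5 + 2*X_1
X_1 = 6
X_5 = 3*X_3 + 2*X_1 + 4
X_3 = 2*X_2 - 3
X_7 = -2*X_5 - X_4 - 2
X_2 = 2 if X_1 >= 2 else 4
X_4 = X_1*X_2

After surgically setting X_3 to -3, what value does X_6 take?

The intervention breaks the incoming arrows to X_3: X_3 = 2*X_2 - 3 no longer applies, and X_3 = -3.
X_5 = 3*X_3 + 2*X_1 + 4  [with X_3=-3, X_1=6]  = 7
X_6 = -2*X_3 - 2*X_5 + 2*X_1  [with X_3=-3, X_5=7, X_1=6]  = 4

4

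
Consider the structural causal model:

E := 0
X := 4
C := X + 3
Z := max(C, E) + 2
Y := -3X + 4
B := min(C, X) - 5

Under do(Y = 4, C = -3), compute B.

-8

The joint intervention fixes Y = 4, C = -3, removing each variable's own equation.
B = min(C, X) - 5  [with C=-3, X=4]  = -8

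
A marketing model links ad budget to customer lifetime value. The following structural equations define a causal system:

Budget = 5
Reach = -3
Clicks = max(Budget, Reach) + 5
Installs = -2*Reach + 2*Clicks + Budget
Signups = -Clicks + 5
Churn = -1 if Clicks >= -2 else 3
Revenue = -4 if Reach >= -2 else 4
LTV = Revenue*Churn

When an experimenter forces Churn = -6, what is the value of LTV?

Intervening sets Churn = -6 and removes its equation (Churn = -1 if Clicks >= -2 else 3).
Revenue = -4 if Reach >= -2 else 4  [with Reach=-3]  = 4
LTV = Revenue*Churn  [with Revenue=4, Churn=-6]  = -24

-24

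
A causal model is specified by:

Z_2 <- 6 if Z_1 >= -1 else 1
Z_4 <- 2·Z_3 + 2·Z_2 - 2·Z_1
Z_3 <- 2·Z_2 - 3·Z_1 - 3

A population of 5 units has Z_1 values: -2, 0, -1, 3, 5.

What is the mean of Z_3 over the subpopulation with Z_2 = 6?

3.75

Conditioning on Z_2=6 selects the 4 unit(s) with Z_1 ∈ {0, -1, 3, 5}. Their Z_3 values: 9, 12, 0, -6. Mean = 3.75.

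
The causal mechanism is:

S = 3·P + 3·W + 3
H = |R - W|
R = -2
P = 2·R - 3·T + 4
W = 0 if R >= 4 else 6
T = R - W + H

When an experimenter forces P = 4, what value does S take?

The intervention breaks the incoming arrows to P: P = 2·R - 3·T + 4 no longer applies, and P = 4.
W = 0 if R >= 4 else 6  [with R=-2]  = 6
S = 3·P + 3·W + 3  [with P=4, W=6]  = 33

33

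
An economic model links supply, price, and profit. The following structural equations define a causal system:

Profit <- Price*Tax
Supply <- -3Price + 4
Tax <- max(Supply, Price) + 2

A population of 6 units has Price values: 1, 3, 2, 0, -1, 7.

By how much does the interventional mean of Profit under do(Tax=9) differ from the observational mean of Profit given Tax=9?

-9

do(Tax=9) breaks Tax's dependence on Price. With Tax=9 fixed, Profit across the units is 9, 27, 18, 0, -9, 63, mean 18.
E[Profit|Tax=9] averages over only the 2 units with Tax=9 (Price = -1, 7): Profit = -9, 63, mean 27.
Difference = 18 − 27 = -9.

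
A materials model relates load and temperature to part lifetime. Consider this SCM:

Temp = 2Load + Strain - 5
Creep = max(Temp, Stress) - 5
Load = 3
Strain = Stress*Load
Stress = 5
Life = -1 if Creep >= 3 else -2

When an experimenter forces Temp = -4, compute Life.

-2

Under do(Temp=-4), the mechanism Temp = 2Load + Strain - 5 is discarded; Temp is fixed at -4.
Creep = max(Temp, Stress) - 5  [with Temp=-4, Stress=5]  = 0
Life = -1 if Creep >= 3 else -2  [with Creep=0]  = -2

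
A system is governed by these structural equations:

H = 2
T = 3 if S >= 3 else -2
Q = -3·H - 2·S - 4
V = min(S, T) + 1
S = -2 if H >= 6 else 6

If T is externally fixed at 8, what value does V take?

7

do(T=8) replaces the equation T = 3 if S >= 3 else -2 with the constant T = 8.
S = -2 if H >= 6 else 6  [with H=2]  = 6
V = min(S, T) + 1  [with S=6, T=8]  = 7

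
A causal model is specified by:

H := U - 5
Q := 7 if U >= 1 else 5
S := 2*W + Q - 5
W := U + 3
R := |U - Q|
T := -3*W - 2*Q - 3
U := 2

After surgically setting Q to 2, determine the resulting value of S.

Under do(Q=2), the mechanism Q := 7 if U >= 1 else 5 is discarded; Q is fixed at 2.
W = U + 3  [with U=2]  = 5
S = 2*W + Q - 5  [with W=5, Q=2]  = 7

7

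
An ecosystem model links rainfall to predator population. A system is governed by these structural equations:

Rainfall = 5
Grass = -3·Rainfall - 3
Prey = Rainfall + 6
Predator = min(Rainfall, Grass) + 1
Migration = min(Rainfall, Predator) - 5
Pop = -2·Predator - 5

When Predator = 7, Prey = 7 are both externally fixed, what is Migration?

0

The joint intervention fixes Predator = 7, Prey = 7, removing each variable's own equation.
Migration = min(Rainfall, Predator) - 5  [with Rainfall=5, Predator=7]  = 0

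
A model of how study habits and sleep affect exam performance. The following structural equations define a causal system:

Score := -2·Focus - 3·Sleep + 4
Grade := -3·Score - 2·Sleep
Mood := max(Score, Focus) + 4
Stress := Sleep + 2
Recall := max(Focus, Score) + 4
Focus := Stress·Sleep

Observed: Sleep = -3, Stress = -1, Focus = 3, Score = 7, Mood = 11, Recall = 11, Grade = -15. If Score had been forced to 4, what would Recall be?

Under do(Score=4), the mechanism Score := -2·Focus - 3·Sleep + 4 is discarded; Score is fixed at 4.
Stress = Sleep + 2  [with Sleep=-3]  = -1
Focus = Stress·Sleep  [with Stress=-1, Sleep=-3]  = 3
Recall = max(Focus, Score) + 4  [with Focus=3, Score=4]  = 8

8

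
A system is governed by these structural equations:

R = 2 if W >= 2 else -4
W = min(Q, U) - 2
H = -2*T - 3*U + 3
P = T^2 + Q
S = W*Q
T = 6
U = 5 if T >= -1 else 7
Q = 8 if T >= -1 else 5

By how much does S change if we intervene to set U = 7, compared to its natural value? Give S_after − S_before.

16

do(U=7) replaces the equation U = 5 if T >= -1 else 7 with the constant U = 7.
Q = 8 if T >= -1 else 5  [with T=6]  = 8
W = min(Q, U) - 2  [with Q=8, U=7]  = 5
S = W*Q  [with W=5, Q=8]  = 40
Without intervention: U = 5 if T >= -1 else 7  [with T=6]  = 5; Q = 8 if T >= -1 else 5  [with T=6]  = 8; W = min(Q, U) - 2  [with Q=8, U=5]  = 3; S = W*Q  [with W=3, Q=8]  = 24.
Change = 40 − 24 = 16.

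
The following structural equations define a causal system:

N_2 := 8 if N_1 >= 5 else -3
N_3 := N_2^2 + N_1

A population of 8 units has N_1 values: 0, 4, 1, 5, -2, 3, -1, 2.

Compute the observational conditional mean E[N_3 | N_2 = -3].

Conditioning on N_2=-3 selects the 7 unit(s) with N_1 ∈ {0, 4, 1, -2, 3, -1, 2}. Their N_3 values: 9, 13, 10, 7, 12, 8, 11. Mean = 10.

10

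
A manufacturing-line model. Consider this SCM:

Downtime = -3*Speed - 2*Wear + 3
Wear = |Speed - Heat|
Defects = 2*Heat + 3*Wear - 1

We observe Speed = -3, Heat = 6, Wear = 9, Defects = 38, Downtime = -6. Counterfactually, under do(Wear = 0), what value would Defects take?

The intervention breaks the incoming arrows to Wear: Wear = |Speed - Heat| no longer applies, and Wear = 0.
Defects = 2*Heat + 3*Wear - 1  [with Heat=6, Wear=0]  = 11

11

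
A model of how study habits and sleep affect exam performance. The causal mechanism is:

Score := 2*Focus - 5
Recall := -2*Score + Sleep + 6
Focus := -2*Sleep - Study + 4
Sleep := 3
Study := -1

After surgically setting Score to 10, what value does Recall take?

-11

Intervening sets Score = 10 and removes its equation (Score := 2*Focus - 5).
Recall = -2*Score + Sleep + 6  [with Score=10, Sleep=3]  = -11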